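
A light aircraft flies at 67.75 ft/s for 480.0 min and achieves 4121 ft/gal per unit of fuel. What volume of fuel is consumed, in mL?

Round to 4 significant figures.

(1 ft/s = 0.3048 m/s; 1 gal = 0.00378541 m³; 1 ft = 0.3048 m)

67.75 ft/s → 20.6502 m/s
480.0 min → 28800 s
d = v × t = 20.6502 × 28800 = 594726 m
4121 ft/gal → 331822 m/m³
V = d / (distance per unit fuel) = 594726 / 331822 = 1.7923 m³
In mL: 1.7923 / 10⁻⁶ = 1.7923×10⁶ mL

1.792×10⁶ mL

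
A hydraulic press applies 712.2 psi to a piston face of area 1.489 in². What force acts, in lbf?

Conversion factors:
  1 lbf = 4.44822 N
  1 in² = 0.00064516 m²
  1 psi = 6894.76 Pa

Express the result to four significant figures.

1060 lbf

712.2 psi × 6894.76 = 4.91045×10⁶ Pa
1.489 in² × 0.00064516 = 9.60643×10⁻⁴ m²
F = P × A = 4.91045×10⁶ Pa × 9.60643×10⁻⁴ m² = 4717.19 N
4717.19 N ÷ (4.44822 N/lbf) = 1060.47 lbf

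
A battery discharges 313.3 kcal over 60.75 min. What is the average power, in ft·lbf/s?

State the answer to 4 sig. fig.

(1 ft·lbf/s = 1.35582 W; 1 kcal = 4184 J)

313.3 kcal × 4184 → 1.31085×10⁶ J
60.75 min × 60 → 3645 s
P = E / t = 1.31085×10⁶ J / 3645 s = 359.63 W
359.63 W ÷ (1.35582 W/ft·lbf/s) = 265.249 ft·lbf/s

265.2 ft·lbf/s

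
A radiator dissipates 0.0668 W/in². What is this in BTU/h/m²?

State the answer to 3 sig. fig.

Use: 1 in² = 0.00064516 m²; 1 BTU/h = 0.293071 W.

0.0668 W/in² ÷ 0.00064516 m²/in² = 103.54 W/m²
103.54 W/m² ÷ 0.293071 W/BTU/h = 353.293 BTU/h/m²

353 BTU/h/m²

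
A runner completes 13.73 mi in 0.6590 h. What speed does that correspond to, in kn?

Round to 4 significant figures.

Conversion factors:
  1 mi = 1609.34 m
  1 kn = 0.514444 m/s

18.10 kn

13.73 mi × 1609.34 = 22096.2 m
0.6590 h × 3600 = 2372.4 s
v = d / t = 22096.2 m / 2372.4 s = 9.31386 m/s
9.31386 m/s ÷ (0.514444 m/s/kn) = 18.1047 kn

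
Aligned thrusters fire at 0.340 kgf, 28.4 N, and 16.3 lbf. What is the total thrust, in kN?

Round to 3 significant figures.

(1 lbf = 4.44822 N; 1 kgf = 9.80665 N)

0.340 kgf × 9.80665 = 3.33426 N
28.4 N (already N)
16.3 lbf × 4.44822 = 72.506 N
Total: 3.33426 + 28.4 + 72.506 = 104.24 N
In kN: 104.24 / 1000 = 0.10424 kN

0.104 kN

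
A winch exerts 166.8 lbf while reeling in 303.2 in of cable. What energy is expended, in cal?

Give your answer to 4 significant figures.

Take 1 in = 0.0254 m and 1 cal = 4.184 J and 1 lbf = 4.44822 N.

1366 cal

166.8 lbf × 4.44822 = 741.963 N
303.2 in × 0.0254 = 7.70128 m
W = F × d = 741.963 N × 7.70128 m = 5714.06 J
5714.06 J ÷ (4.184 J/cal) = 1365.69 cal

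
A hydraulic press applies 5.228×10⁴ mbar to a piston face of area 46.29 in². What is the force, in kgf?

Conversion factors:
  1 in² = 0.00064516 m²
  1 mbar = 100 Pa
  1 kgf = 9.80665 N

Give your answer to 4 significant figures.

5.228×10⁴ mbar × 100 → 5.228×10⁶ Pa
46.29 in² × 0.00064516 → 0.0298645 m²
F = P × A = 5.228×10⁶ Pa × 0.0298645 m² = 156132 N
156132 N ÷ (9.80665 N/kgf) = 15921 kgf

1.592×10⁴ kgf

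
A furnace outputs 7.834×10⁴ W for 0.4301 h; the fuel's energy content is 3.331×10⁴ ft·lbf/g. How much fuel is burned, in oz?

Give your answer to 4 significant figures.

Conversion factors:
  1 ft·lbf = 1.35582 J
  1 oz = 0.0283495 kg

94.74 oz

0.4301 h → 1548.36 s
E = P × t = 78340 × 1548.36 = 1.21299×10⁸ J
3.331×10⁴ ft·lbf/g → 4.51624×10⁷ J/kg
m = E / e_s = 1.21299×10⁸ / 4.51624×10⁷ = 2.68584 kg
In oz: 2.68584 / 0.0283495 = 94.7403 oz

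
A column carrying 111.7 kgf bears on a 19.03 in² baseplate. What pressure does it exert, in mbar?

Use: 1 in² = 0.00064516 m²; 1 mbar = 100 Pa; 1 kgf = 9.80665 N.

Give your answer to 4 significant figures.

892.2 mbar

111.7 kgf × 9.80665 = 1095.4 N
19.03 in² × 0.00064516 = 0.0122774 m²
P = F / A = 1095.4 N / 0.0122774 m² = 89220.8 Pa
89220.8 Pa ÷ (100 Pa/mbar) = 892.208 mbar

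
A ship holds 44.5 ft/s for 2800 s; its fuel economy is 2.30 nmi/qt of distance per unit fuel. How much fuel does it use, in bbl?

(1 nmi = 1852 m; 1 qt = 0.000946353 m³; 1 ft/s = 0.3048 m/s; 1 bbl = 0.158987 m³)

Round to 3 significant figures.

44.5 ft/s → 13.5636 m/s
d = v × t = 13.5636 × 2800 = 37978.1 m
2.30 nmi/qt → 4.50107×10⁶ m/m³
V = d / (distance per unit fuel) = 37978.1 / 4.50107×10⁶ = 0.00843757 m³
In bbl: 0.00843757 / 0.158987 = 0.0530708 bbl

0.0531 bbl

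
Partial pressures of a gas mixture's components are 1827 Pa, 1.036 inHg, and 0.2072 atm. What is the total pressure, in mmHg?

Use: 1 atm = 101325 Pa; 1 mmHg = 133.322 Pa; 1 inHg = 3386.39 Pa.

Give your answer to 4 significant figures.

1827 Pa (already Pa)
1.036 inHg × 3386.39 = 3508.3 Pa
0.2072 atm × 101325 = 20994.5 Pa
Sum: 1827 + 3508.3 + 20994.5 = 26329.8 Pa
In mmHg: 26329.8 / 133.322 = 197.49 mmHg

197.5 mmHg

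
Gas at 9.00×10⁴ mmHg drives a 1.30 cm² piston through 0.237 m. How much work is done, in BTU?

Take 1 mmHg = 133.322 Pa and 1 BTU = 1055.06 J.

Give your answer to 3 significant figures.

9.00×10⁴ mmHg → 1.1999×10⁷ Pa
1.30 cm² → 1.3×10⁻⁴ m²
F = P × A = 1.1999×10⁷ × 1.3×10⁻⁴ = 1559.87 N
W = F × d = 1559.87 × 0.237 = 369.689 J
In BTU: 369.689 / 1055.06 = 0.350396 BTU

0.350 BTU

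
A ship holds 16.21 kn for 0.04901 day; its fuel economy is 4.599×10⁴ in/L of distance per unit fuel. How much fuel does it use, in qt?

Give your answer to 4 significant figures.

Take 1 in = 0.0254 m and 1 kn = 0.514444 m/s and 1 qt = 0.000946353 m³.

31.94 qt

16.21 kn → 8.33914 m/s
0.04901 day → 4234.46 s
d = v × t = 8.33914 × 4234.46 = 35311.8 m
4.599×10⁴ in/L → 1.16815×10⁶ m/m³
V = d / (distance per unit fuel) = 35311.8 / 1.16815×10⁶ = 0.0302288 m³
In qt: 0.0302288 / 0.000946353 = 31.9424 qt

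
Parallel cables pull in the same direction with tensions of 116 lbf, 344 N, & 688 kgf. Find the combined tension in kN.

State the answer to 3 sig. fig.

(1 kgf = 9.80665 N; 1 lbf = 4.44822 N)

116 lbf × 4.44822 = 515.994 N
344 N (already N)
688 kgf × 9.80665 = 6746.98 N
Sum: 515.994 + 344 + 6746.98 = 7606.97 N
In kN: 7606.97 / 1000 = 7.60697 kN

7.61 kN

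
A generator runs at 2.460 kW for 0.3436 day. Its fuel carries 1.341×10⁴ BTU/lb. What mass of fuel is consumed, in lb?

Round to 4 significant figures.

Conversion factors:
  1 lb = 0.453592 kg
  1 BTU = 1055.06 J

2.460 kW → 2460 W
0.3436 day → 29687 s
E = P × t = 2460 × 29687 = 7.303×10⁷ J
1.341×10⁴ BTU/lb → 3.11918×10⁷ J/kg
m = E / e_s = 7.303×10⁷ / 3.11918×10⁷ = 2.34132 kg
In lb: 2.34132 / 0.453592 = 5.16173 lb

5.162 lb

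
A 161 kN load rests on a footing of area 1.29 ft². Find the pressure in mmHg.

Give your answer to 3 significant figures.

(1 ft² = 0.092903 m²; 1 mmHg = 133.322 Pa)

161 kN × 1000 = 161000 N
1.29 ft² × 0.092903 = 0.119845 m²
P = F / A = 161000 N / 0.119845 m² = 1.3434×10⁶ Pa
1.3434×10⁶ Pa ÷ (133.322 Pa/mmHg) = 10076.4 mmHg

1.01×10⁴ mmHg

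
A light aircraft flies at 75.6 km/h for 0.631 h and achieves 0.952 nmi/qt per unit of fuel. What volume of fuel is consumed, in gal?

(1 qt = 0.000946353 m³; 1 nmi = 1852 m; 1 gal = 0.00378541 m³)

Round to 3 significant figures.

75.6 km/h → 21 m/s
0.631 h → 2271.6 s
d = v × t = 21 × 2271.6 = 47703.6 m
0.952 nmi/qt → 1.86305×10⁶ m/m³
V = d / (distance per unit fuel) = 47703.6 / 1.86305×10⁶ = 0.0256051 m³
In gal: 0.0256051 / 0.00378541 = 6.76416 gal

6.76 gal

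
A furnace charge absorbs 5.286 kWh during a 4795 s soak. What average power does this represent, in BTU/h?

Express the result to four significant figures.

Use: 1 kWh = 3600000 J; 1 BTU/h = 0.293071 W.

5.286 kWh × 3600000 = 1.90296×10⁷ J
P = E / t = 1.90296×10⁷ J / 4795 s = 3968.63 W
3968.63 W ÷ (0.293071 W/BTU/h) = 13541.5 BTU/h

1.354×10⁴ BTU/h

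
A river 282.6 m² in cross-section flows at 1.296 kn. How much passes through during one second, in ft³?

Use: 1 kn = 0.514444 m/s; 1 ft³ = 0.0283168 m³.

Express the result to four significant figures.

1.296 kn × 0.514444 → 0.666719 m/s
V = v × A × t = 0.666719 m/s × 282.6 m² × 1 s = 188.415 m³
188.415 m³ ÷ (0.0283168 m³/ft³) = 6653.82 ft³

6654 ft³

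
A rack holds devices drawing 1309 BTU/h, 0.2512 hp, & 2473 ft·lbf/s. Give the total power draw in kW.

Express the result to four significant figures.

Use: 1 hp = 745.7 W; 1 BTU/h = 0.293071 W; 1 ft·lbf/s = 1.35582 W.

1309 BTU/h × 0.293071 = 383.63 W
0.2512 hp × 745.7 = 187.32 W
2473 ft·lbf/s × 1.35582 = 3352.94 W
Combined: 383.63 + 187.32 + 3352.94 = 3923.89 W
In kW: 3923.89 / 1000 = 3.92389 kW

3.924 kW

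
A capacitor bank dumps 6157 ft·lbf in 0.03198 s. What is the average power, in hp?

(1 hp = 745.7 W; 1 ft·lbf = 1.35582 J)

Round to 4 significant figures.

6157 ft·lbf × 1.35582 → 8347.78 J
P = E / t = 8347.78 J / 0.03198 s = 261031 W
261031 W ÷ (745.7 W/hp) = 350.048 hp

350.0 hp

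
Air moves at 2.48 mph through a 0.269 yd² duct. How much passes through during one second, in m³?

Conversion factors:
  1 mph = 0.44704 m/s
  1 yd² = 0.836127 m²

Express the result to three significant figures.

0.249 m³

2.48 mph × 0.44704 → 1.10866 m/s
0.269 yd² × 0.836127 → 0.224918 m²
V = v × A × t = 1.10866 m/s × 0.224918 m² × 1 s = 0.249358 m³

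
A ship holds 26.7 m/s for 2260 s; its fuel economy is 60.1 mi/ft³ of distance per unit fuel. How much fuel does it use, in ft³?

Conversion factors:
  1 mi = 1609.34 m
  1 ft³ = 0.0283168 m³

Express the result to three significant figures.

d = v × t = 26.7 × 2260 = 60342 m
60.1 mi/ft³ → 3.41569×10⁶ m/m³
V = d / (distance per unit fuel) = 60342 / 3.41569×10⁶ = 0.0176661 m³
In ft³: 0.0176661 / 0.0283168 = 0.623873 ft³

0.624 ft³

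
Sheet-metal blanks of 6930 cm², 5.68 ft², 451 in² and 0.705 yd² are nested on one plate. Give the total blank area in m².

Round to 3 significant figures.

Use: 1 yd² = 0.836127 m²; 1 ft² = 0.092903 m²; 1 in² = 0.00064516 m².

6930 cm² × 0.0001 → 0.693 m²
5.68 ft² × 0.092903 → 0.527689 m²
451 in² × 0.00064516 → 0.290967 m²
0.705 yd² × 0.836127 → 0.58947 m²
Sum: 0.693 + 0.527689 + 0.290967 + 0.58947 = 2.10113 m²

2.10 m²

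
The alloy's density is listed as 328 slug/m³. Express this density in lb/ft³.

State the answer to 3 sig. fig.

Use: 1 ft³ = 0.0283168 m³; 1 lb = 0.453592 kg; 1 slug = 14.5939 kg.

328 slug/m³ × 14.5939 kg/slug = 4786.8 kg/m³
4786.8 kg/m³ ÷ 0.453592 kg/lb × 0.0283168 m³/ft³ = 298.83 lb/ft³

299 lb/ft³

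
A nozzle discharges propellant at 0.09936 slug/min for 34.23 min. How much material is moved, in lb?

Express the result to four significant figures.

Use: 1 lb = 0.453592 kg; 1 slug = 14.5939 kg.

0.09936 slug/min → 0.0241675 kg/s
34.23 min → 2053.8 s
m = ṁ × t = 0.0241675 × 2053.8 = 49.6352 kg
In lb: 49.6352 / 0.453592 = 109.427 lb

109.4 lb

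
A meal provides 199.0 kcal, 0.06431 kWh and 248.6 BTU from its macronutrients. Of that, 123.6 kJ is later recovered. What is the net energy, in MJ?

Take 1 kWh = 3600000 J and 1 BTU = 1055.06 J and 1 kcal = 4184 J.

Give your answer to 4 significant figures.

1.203 MJ

199.0 kcal × 4184 = 832616 J
0.06431 kWh × 3600000 = 231516 J
248.6 BTU × 1055.06 = 262288 J
123.6 kJ × 1000 = 123600 J
Result: 832616 + 231516 + 262288 − 123600 = 1.20282×10⁶ J
In MJ: 1.20282×10⁶ / 1000000 = 1.20282 MJ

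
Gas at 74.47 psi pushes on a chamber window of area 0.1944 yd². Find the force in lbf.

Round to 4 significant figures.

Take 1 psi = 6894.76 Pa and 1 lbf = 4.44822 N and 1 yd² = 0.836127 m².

74.47 psi × 6894.76 → 513453 Pa
0.1944 yd² × 0.836127 → 0.162543 m²
F = P × A = 513453 Pa × 0.162543 m² = 83458.2 N
83458.2 N ÷ (4.44822 N/lbf) = 18762.2 lbf

1.876×10⁴ lbf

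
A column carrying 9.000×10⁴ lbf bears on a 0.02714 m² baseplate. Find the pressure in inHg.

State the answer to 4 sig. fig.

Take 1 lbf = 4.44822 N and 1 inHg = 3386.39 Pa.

9.000×10⁴ lbf × 4.44822 → 400340 N
P = F / A = 400340 N / 0.02714 m² = 1.47509×10⁷ Pa
1.47509×10⁷ Pa ÷ (3386.39 Pa/inHg) = 4355.94 inHg

4356 inHg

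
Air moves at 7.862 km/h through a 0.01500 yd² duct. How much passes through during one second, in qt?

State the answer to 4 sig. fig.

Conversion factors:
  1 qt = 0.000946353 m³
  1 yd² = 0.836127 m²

28.94 qt

7.862 km/h × (1/3.6) → 2.18389 m/s
0.01500 yd² × 0.836127 → 0.0125419 m²
V = v × A × t = 2.18389 m/s × 0.0125419 m² × 1 s = 0.0273901 m³
0.0273901 m³ ÷ (0.000946353 m³/qt) = 28.9428 qt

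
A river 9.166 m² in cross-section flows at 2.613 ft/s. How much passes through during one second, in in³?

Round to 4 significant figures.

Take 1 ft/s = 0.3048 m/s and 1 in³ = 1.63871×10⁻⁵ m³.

4.455×10⁵ in³

2.613 ft/s × 0.3048 = 0.796442 m/s
V = v × A × t = 0.796442 m/s × 9.166 m² × 1 s = 7.30019 m³
7.30019 m³ ÷ (1.63871×10⁻⁵ m³/in³) = 445484 in³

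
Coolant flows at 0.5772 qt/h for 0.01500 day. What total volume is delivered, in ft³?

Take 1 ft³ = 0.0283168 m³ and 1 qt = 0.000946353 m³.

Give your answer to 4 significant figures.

0.006944 ft³

0.5772 qt/h → 1.51732×10⁻⁷ m³/s
0.01500 day → 1296 s
V = Q × t = 1.51732×10⁻⁷ × 1296 = 1.96645×10⁻⁴ m³
In ft³: 1.96645×10⁻⁴ / 0.0283168 = 0.00694446 ft³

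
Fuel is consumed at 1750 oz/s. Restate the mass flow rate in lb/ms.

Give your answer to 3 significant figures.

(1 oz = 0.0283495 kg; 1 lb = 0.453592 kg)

1750 oz/s × 0.0283495 kg/oz = 49.6116 kg/s
49.6116 kg/s ÷ 0.453592 kg/lb × 0.001 s/ms = 0.109375 lb/ms

0.109 lb/ms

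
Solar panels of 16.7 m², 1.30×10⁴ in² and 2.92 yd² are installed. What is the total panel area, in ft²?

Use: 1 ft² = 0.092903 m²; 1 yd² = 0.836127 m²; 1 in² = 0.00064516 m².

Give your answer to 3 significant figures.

296 ft²

16.7 m² (already m²)
1.30×10⁴ in² × 0.00064516 = 8.38708 m²
2.92 yd² × 0.836127 = 2.44149 m²
Sum: 16.7 + 8.38708 + 2.44149 = 27.5286 m²
In ft²: 27.5286 / 0.092903 = 296.316 ft²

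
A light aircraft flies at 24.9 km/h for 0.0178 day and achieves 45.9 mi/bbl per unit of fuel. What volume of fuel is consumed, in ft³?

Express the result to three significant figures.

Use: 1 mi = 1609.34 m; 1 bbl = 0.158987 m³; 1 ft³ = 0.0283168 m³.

24.9 km/h → 6.91667 m/s
0.0178 day → 1537.92 s
d = v × t = 6.91667 × 1537.92 = 10637.3 m
45.9 mi/bbl → 464621 m/m³
V = d / (distance per unit fuel) = 10637.3 / 464621 = 0.0228946 m³
In ft³: 0.0228946 / 0.0283168 = 0.808516 ft³

0.809 ft³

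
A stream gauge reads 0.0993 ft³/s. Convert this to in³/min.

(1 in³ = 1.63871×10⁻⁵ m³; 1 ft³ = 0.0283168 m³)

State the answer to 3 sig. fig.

1.03×10⁴ in³/min

0.0993 ft³/s × 0.0283168 m³/ft³ = 0.00281186 m³/s
0.00281186 m³/s ÷ 1.63871×10⁻⁵ m³/in³ × 60 s/min = 10295.4 in³/min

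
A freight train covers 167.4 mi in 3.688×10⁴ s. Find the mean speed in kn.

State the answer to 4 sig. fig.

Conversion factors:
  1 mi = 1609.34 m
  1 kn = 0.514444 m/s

167.4 mi × 1609.34 → 269404 m
v = d / t = 269404 m / 36880 s = 7.30488 m/s
7.30488 m/s ÷ (0.514444 m/s/kn) = 14.1996 kn

14.20 kn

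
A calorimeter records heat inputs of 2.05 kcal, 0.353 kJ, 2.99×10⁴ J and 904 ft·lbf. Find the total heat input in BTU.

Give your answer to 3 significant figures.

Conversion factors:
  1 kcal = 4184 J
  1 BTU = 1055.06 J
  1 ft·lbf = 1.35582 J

2.05 kcal × 4184 = 8577.2 J
0.353 kJ × 1000 = 353 J
2.99×10⁴ J (already J)
904 ft·lbf × 1.35582 = 1225.66 J
Sum: 8577.2 + 353 + 29900 + 1225.66 = 40055.9 J
In BTU: 40055.9 / 1055.06 = 37.9655 BTU

38.0 BTU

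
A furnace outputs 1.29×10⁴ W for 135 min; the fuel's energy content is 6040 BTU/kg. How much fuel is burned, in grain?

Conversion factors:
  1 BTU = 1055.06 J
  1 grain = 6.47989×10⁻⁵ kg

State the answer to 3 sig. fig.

135 min → 8100 s
E = P × t = 12900 × 8100 = 1.0449×10⁸ J
6040 BTU/kg → 6.37256×10⁶ J/kg
m = E / e_s = 1.0449×10⁸ / 6.37256×10⁶ = 16.3969 kg
In grain: 16.3969 / 6.47989×10⁻⁵ = 253043 grain

2.53×10⁵ grain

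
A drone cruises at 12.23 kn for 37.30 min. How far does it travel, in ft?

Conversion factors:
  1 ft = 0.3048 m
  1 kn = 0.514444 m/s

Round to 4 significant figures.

12.23 kn × 0.514444 = 6.29165 m/s
37.30 min × 60 = 2238 s
d = v × t = 6.29165 m/s × 2238 s = 14080.7 m
14080.7 m ÷ (0.3048 m/ft) = 46196.5 ft

4.620×10⁴ ft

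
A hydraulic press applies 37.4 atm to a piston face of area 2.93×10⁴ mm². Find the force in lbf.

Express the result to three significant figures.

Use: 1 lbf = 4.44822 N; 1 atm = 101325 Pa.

2.50×10⁴ lbf

37.4 atm × 101325 → 3.78956×10⁶ Pa
2.93×10⁴ mm² × 10⁻⁶ → 0.0293 m²
F = P × A = 3.78956×10⁶ Pa × 0.0293 m² = 111034 N
111034 N ÷ (4.44822 N/lbf) = 24961.4 lbf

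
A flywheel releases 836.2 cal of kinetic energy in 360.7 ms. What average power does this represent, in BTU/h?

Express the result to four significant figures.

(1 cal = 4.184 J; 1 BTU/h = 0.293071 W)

836.2 cal × 4.184 = 3498.66 J
360.7 ms × 0.001 = 0.3607 s
P = E / t = 3498.66 J / 0.3607 s = 9699.64 W
9699.64 W ÷ (0.293071 W/BTU/h) = 33096.6 BTU/h

3.310×10⁴ BTU/h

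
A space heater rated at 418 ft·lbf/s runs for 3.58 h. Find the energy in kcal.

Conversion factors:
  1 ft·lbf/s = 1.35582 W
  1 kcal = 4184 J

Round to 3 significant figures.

1750 kcal

418 ft·lbf/s × 1.35582 = 566.733 W
3.58 h × 3600 = 12888 s
E = P × t = 566.733 W × 12888 s = 7.30405×10⁶ J
7.30405×10⁶ J ÷ (4184 J/kcal) = 1745.71 kcal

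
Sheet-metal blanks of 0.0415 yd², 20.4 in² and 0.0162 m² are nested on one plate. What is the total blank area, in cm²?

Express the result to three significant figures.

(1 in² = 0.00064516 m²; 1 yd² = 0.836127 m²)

641 cm²

0.0415 yd² × 0.836127 = 0.0346993 m²
20.4 in² × 0.00064516 = 0.0131613 m²
0.0162 m² (already m²)
Total: 0.0346993 + 0.0131613 + 0.0162 = 0.0640606 m²
In cm²: 0.0640606 / 0.0001 = 640.606 cm²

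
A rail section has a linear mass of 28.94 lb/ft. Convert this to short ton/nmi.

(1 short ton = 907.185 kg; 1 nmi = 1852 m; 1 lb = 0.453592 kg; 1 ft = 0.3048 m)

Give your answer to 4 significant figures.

87.92 short ton/nmi

28.94 lb/ft × 0.453592 kg/lb ÷ 0.3048 m/ft = 43.0674 kg/m
43.0674 kg/m ÷ 907.185 kg/short ton × 1852 m/nmi = 87.9212 short ton/nmi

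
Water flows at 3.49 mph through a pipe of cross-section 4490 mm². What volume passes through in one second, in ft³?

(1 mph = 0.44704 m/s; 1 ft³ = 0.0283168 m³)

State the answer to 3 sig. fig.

3.49 mph × 0.44704 → 1.56017 m/s
4490 mm² × 10⁻⁶ → 0.00449 m²
V = v × A × t = 1.56017 m/s × 0.00449 m² × 1 s = 0.00700516 m³
0.00700516 m³ ÷ (0.0283168 m³/ft³) = 0.247385 ft³

0.247 ft³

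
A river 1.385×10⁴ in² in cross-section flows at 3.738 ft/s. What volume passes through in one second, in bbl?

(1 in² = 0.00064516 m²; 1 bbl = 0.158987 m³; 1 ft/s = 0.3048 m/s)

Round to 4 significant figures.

64.03 bbl

3.738 ft/s × 0.3048 = 1.13934 m/s
1.385×10⁴ in² × 0.00064516 = 8.93547 m²
V = v × A × t = 1.13934 m/s × 8.93547 m² × 1 s = 10.1805 m³
10.1805 m³ ÷ (0.158987 m³/bbl) = 64.0335 bbl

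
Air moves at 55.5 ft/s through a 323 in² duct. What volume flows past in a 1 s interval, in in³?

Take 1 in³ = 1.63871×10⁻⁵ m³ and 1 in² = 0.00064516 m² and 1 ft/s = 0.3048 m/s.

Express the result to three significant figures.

55.5 ft/s × 0.3048 → 16.9164 m/s
323 in² × 0.00064516 → 0.208387 m²
V = v × A × t = 16.9164 m/s × 0.208387 m² × 1 s = 3.52516 m³
3.52516 m³ ÷ (1.63871×10⁻⁵ m³/in³) = 215118 in³

2.15×10⁵ in³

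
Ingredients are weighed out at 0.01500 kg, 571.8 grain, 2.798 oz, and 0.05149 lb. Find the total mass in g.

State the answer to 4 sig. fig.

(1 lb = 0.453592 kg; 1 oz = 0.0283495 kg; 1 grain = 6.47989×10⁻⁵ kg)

154.7 g

0.01500 kg (already kg)
571.8 grain × 6.47989×10⁻⁵ → 0.037052 kg
2.798 oz × 0.0283495 → 0.0793219 kg
0.05149 lb × 0.453592 → 0.0233555 kg
Combined: 0.015 + 0.037052 + 0.0793219 + 0.0233555 = 0.154729 kg
In g: 0.154729 / 0.001 = 154.729 g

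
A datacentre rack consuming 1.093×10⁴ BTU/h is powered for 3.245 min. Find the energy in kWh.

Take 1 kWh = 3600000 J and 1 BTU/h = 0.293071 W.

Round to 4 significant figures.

0.1732 kWh

1.093×10⁴ BTU/h × 0.293071 = 3203.27 W
3.245 min × 60 = 194.7 s
E = P × t = 3203.27 W × 194.7 s = 623677 J
623677 J ÷ (3600000 J/kWh) = 0.173244 kWh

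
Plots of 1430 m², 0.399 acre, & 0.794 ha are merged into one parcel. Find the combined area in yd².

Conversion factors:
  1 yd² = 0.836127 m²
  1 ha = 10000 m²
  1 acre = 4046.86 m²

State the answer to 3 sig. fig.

1430 m² (already m²)
0.399 acre × 4046.86 → 1614.7 m²
0.794 ha × 10000 → 7940 m²
Combined: 1430 + 1614.7 + 7940 = 10984.7 m²
In yd²: 10984.7 / 0.836127 = 13137.6 yd²

1.31×10⁴ yd²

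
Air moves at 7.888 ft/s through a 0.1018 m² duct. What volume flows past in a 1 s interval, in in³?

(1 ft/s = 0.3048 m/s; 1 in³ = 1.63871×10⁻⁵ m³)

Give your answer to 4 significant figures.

1.494×10⁴ in³

7.888 ft/s × 0.3048 → 2.40426 m/s
V = v × A × t = 2.40426 m/s × 0.1018 m² × 1 s = 0.244754 m³
0.244754 m³ ÷ (1.63871×10⁻⁵ m³/in³) = 14935.8 in³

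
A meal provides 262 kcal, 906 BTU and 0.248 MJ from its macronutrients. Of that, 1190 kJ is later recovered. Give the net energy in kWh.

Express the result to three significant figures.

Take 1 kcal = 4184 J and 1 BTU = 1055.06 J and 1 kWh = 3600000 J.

262 kcal × 4184 → 1.09621×10⁶ J
906 BTU × 1055.06 → 955884 J
0.248 MJ × 1000000 → 248000 J
1190 kJ × 1000 → 1.19×10⁶ J
Net: 1.09621×10⁶ + 955884 + 248000 − 1.19×10⁶ = 1.11009×10⁶ J
In kWh: 1.11009×10⁶ / 3600000 = 0.308358 kWh

0.308 kWh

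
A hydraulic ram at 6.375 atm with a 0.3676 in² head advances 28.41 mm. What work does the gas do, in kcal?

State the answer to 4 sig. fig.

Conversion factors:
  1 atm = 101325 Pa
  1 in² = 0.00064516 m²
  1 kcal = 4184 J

6.375 atm → 645947 Pa
0.3676 in² → 2.37161×10⁻⁴ m²
F = P × A = 645947 × 2.37161×10⁻⁴ = 153.193 N
28.41 mm → 0.02841 m
W = F × d = 153.193 × 0.02841 = 4.35221 J
In kcal: 4.35221 / 4184 = 0.0010402 kcal

0.001040 kcal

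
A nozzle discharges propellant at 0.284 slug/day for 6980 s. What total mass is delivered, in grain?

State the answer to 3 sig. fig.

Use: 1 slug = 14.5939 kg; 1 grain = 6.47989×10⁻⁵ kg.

0.284 slug/day → 4.79707×10⁻⁵ kg/s
m = ṁ × t = 4.79707×10⁻⁵ × 6980 = 0.334835 kg
In grain: 0.334835 / 6.47989×10⁻⁵ = 5167.29 grain

5170 grain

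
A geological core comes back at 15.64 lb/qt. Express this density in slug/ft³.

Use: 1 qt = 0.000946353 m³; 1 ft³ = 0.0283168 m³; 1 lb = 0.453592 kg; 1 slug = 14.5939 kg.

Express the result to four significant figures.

14.55 slug/ft³

15.64 lb/qt × 0.453592 kg/lb ÷ 0.000946353 m³/qt = 7496.33 kg/m³
7496.33 kg/m³ ÷ 14.5939 kg/slug × 0.0283168 m³/ft³ = 14.5453 slug/ft³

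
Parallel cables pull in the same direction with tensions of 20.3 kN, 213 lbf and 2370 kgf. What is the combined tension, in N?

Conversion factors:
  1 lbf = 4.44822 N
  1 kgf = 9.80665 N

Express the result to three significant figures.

4.45×10⁴ N

20.3 kN × 1000 = 20300 N
213 lbf × 4.44822 = 947.471 N
2370 kgf × 9.80665 = 23241.8 N
Sum: 20300 + 947.471 + 23241.8 = 44489.3 N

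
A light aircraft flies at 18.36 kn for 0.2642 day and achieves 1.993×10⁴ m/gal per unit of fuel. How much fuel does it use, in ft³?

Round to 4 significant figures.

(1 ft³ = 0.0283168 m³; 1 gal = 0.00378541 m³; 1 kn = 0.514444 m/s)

18.36 kn → 9.44519 m/s
0.2642 day → 22826.9 s
d = v × t = 9.44519 × 22826.9 = 215604 m
1.993×10⁴ m/gal → 5.26495×10⁶ m/m³
V = d / (distance per unit fuel) = 215604 / 5.26495×10⁶ = 0.0409508 m³
In ft³: 0.0409508 / 0.0283168 = 1.44617 ft³

1.446 ft³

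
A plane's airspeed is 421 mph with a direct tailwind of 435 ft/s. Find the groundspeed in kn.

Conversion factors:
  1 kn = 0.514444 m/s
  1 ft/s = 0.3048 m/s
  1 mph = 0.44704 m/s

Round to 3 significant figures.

421 mph × 0.44704 = 188.204 m/s
435 ft/s × 0.3048 = 132.588 m/s
Combined: 188.204 + 132.588 = 320.792 m/s
In kn: 320.792 / 0.514444 = 623.57 kn

624 kn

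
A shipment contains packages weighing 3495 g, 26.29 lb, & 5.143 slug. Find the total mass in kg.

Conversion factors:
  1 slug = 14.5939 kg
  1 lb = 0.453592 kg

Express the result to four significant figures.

3495 g × 0.001 = 3.495 kg
26.29 lb × 0.453592 = 11.9249 kg
5.143 slug × 14.5939 = 75.0564 kg
Combined: 3.495 + 11.9249 + 75.0564 = 90.4763 kg

90.48 kg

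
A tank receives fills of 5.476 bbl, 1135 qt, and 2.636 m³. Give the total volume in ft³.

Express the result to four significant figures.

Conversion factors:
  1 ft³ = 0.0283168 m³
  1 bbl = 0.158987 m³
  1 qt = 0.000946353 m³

161.8 ft³

5.476 bbl × 0.158987 = 0.870613 m³
1135 qt × 0.000946353 = 1.07411 m³
2.636 m³ (already m³)
Sum: 0.870613 + 1.07411 + 2.636 = 4.58072 m³
In ft³: 4.58072 / 0.0283168 = 161.767 ft³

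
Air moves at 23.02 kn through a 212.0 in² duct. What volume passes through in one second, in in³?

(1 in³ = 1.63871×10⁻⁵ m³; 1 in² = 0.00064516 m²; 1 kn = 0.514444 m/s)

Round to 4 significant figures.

9.884×10⁴ in³

23.02 kn × 0.514444 = 11.8425 m/s
212.0 in² × 0.00064516 = 0.136774 m²
V = v × A × t = 11.8425 m/s × 0.136774 m² × 1 s = 1.61975 m³
1.61975 m³ ÷ (1.63871×10⁻⁵ m³/in³) = 98843 in³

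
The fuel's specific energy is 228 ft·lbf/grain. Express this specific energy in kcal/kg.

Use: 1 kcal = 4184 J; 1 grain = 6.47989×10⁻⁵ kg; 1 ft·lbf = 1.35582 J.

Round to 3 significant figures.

1140 kcal/kg

228 ft·lbf/grain × 1.35582 J/ft·lbf ÷ 6.47989×10⁻⁵ kg/grain = 4.77056×10⁶ J/kg
4.77056×10⁶ J/kg ÷ 4184 J/kcal = 1140.19 kcal/kg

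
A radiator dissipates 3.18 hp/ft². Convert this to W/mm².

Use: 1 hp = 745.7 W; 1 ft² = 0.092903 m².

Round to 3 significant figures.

3.18 hp/ft² × 745.7 W/hp ÷ 0.092903 m²/ft² = 25524.8 W/m²
25524.8 W/m² × 10⁻⁶ m²/mm² = 0.0255248 W/mm²

0.0255 W/mm²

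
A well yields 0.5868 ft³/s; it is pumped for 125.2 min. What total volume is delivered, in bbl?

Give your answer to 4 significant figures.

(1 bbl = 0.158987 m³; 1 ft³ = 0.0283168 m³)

785.1 bbl

0.5868 ft³/s → 0.0166163 m³/s
125.2 min → 7512 s
V = Q × t = 0.0166163 × 7512 = 124.822 m³
In bbl: 124.822 / 0.158987 = 785.108 bbl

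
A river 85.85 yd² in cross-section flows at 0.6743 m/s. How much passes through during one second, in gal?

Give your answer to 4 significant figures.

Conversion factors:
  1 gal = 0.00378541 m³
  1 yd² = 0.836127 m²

85.85 yd² × 0.836127 → 71.7815 m²
V = v × A × t = 0.6743 m/s × 71.7815 m² × 1 s = 48.4023 m³
48.4023 m³ ÷ (0.00378541 m³/gal) = 12786.5 gal

1.279×10⁴ gal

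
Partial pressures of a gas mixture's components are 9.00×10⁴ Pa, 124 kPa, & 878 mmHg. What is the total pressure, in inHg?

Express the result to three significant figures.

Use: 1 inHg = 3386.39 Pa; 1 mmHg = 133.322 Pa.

9.00×10⁴ Pa (already Pa)
124 kPa × 1000 = 124000 Pa
878 mmHg × 133.322 = 117057 Pa
Total: 90000 + 124000 + 117057 = 331057 Pa
In inHg: 331057 / 3386.39 = 97.761 inHg

97.8 inHg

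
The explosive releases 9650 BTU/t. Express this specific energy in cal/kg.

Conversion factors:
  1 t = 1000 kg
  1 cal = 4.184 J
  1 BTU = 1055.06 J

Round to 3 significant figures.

9650 BTU/t × 1055.06 J/BTU ÷ 1000 kg/t = 10181.3 J/kg
10181.3 J/kg ÷ 4.184 J/cal = 2433.39 cal/kg

2430 cal/kg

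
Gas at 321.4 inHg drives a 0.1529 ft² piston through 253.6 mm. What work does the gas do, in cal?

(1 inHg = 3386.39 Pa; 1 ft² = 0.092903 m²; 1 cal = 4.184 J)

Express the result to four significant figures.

321.4 inHg → 1.08839×10⁶ Pa
0.1529 ft² → 0.0142049 m²
F = P × A = 1.08839×10⁶ × 0.0142049 = 15460.5 N
253.6 mm → 0.2536 m
W = F × d = 15460.5 × 0.2536 = 3920.78 J
In cal: 3920.78 / 4.184 = 937.089 cal

937.1 cal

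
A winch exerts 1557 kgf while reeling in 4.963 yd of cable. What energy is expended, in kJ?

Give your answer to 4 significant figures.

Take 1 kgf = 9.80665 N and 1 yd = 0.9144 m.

1557 kgf × 9.80665 → 15269 N
4.963 yd × 0.9144 → 4.53817 m
W = F × d = 15269 N × 4.53817 m = 69293.3 J
69293.3 J ÷ (1000 J/kJ) = 69.2933 kJ

69.29 kJ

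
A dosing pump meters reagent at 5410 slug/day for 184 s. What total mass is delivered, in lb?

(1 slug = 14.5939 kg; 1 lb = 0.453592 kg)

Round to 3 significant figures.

371 lb

5410 slug/day → 0.913808 kg/s
m = ṁ × t = 0.913808 × 184 = 168.141 kg
In lb: 168.141 / 0.453592 = 370.688 lb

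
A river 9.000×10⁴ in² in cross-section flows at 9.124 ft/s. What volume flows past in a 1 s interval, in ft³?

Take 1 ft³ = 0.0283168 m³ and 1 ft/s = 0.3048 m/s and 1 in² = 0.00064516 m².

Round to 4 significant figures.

9.124 ft/s × 0.3048 = 2.781 m/s
9.000×10⁴ in² × 0.00064516 = 58.0644 m²
V = v × A × t = 2.781 m/s × 58.0644 m² × 1 s = 161.477 m³
161.477 m³ ÷ (0.0283168 m³/ft³) = 5702.52 ft³

5703 ft³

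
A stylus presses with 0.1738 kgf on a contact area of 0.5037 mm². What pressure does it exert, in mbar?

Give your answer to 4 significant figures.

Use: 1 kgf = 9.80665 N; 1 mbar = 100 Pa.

3.384×10⁴ mbar

0.1738 kgf × 9.80665 → 1.7044 N
0.5037 mm² × 10⁻⁶ → 5.037×10⁻⁷ m²
P = F / A = 1.7044 N / 5.037×10⁻⁷ m² = 3.38376×10⁶ Pa
3.38376×10⁶ Pa ÷ (100 Pa/mbar) = 33837.6 mbar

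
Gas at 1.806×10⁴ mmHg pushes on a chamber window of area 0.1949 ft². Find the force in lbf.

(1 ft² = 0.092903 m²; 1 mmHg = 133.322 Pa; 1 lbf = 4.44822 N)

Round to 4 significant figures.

1.806×10⁴ mmHg × 133.322 → 2.4078×10⁶ Pa
0.1949 ft² × 0.092903 → 0.0181068 m²
F = P × A = 2.4078×10⁶ Pa × 0.0181068 m² = 43597.6 N
43597.6 N ÷ (4.44822 N/lbf) = 9801.13 lbf

9801 lbf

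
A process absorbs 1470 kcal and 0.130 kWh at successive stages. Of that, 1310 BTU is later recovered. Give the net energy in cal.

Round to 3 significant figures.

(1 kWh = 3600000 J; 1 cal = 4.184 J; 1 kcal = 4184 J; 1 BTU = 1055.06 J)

1470 kcal × 4184 → 6.15048×10⁶ J
0.130 kWh × 3600000 → 468000 J
1310 BTU × 1055.06 → 1.38213×10⁶ J
Net: 6.15048×10⁶ + 468000 − 1.38213×10⁶ = 5.23635×10⁶ J
In cal: 5.23635×10⁶ / 4.184 = 1.25152×10⁶ cal

1.25×10⁶ cal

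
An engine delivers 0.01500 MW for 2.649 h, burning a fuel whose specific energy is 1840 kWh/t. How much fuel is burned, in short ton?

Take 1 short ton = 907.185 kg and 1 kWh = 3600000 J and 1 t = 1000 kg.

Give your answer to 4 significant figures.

0.01500 MW → 15000 W
2.649 h → 9536.4 s
E = P × t = 15000 × 9536.4 = 1.43046×10⁸ J
1840 kWh/t → 6.624×10⁶ J/kg
m = E / e_s = 1.43046×10⁸ / 6.624×10⁶ = 21.5951 kg
In short ton: 21.5951 / 907.185 = 0.0238045 short ton

0.02380 short ton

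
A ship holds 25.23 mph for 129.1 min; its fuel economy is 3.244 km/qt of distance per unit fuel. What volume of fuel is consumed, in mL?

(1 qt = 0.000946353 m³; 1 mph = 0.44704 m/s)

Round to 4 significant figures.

2.549×10⁴ mL

25.23 mph → 11.2788 m/s
129.1 min → 7746 s
d = v × t = 11.2788 × 7746 = 87365.6 m
3.244 km/qt → 3.4279×10⁶ m/m³
V = d / (distance per unit fuel) = 87365.6 / 3.4279×10⁶ = 0.0254866 m³
In mL: 0.0254866 / 10⁻⁶ = 25486.6 mL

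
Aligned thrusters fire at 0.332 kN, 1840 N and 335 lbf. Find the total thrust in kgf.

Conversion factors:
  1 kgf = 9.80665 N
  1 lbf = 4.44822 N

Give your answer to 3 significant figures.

373 kgf

0.332 kN × 1000 = 332 N
1840 N (already N)
335 lbf × 4.44822 = 1490.15 N
Sum: 332 + 1840 + 1490.15 = 3662.15 N
In kgf: 3662.15 / 9.80665 = 373.435 kgf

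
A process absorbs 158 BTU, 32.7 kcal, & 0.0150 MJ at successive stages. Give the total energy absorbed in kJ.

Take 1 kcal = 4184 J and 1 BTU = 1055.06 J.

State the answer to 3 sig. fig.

158 BTU × 1055.06 → 166699 J
32.7 kcal × 4184 → 136817 J
0.0150 MJ × 1000000 → 15000 J
Sum: 166699 + 136817 + 15000 = 318516 J
In kJ: 318516 / 1000 = 318.516 kJ

319 kJ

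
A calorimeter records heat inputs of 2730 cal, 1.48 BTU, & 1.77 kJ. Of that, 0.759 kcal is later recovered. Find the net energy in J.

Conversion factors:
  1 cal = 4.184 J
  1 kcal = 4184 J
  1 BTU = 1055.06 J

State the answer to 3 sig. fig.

2730 cal × 4.184 = 11422.3 J
1.48 BTU × 1055.06 = 1561.49 J
1.77 kJ × 1000 = 1770 J
0.759 kcal × 4184 = 3175.66 J
Sum: 11422.3 + 1561.49 + 1770 − 3175.66 = 11578.1 J

1.16×10⁴ J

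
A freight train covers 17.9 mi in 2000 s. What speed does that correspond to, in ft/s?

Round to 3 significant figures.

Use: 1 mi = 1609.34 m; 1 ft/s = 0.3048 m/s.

17.9 mi × 1609.34 = 28807.2 m
v = d / t = 28807.2 m / 2000 s = 14.4036 m/s
14.4036 m/s ÷ (0.3048 m/s/ft/s) = 47.2559 ft/s

47.3 ft/s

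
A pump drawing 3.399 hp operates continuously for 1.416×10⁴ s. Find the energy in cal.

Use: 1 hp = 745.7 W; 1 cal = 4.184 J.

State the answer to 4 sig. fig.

8.578×10⁶ cal

3.399 hp × 745.7 → 2534.63 W
E = P × t = 2534.63 W × 14160 s = 3.58904×10⁷ J
3.58904×10⁷ J ÷ (4.184 J/cal) = 8.57801×10⁶ cal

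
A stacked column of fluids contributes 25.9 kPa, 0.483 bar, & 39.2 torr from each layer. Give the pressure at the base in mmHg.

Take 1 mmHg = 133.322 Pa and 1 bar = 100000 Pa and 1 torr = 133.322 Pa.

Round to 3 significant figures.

596 mmHg

25.9 kPa × 1000 = 25900 Pa
0.483 bar × 100000 = 48300 Pa
39.2 torr × 133.322 = 5226.22 Pa
Sum: 25900 + 48300 + 5226.22 = 79426.2 Pa
In mmHg: 79426.2 / 133.322 = 595.747 mmHg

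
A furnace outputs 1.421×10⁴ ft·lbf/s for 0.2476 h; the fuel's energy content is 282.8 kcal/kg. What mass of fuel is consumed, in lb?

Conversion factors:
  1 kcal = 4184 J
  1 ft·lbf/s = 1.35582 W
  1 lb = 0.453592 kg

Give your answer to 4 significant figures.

1.421×10⁴ ft·lbf/s → 19266.2 W
0.2476 h → 891.36 s
E = P × t = 19266.2 × 891.36 = 1.71731×10⁷ J
282.8 kcal/kg → 1.18324×10⁶ J/kg
m = E / e_s = 1.71731×10⁷ / 1.18324×10⁶ = 14.5136 kg
In lb: 14.5136 / 0.453592 = 31.997 lb

32.00 lb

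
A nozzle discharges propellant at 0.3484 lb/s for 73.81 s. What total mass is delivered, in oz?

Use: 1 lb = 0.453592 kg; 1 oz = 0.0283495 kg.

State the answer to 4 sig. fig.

411.4 oz

0.3484 lb/s → 0.158031 kg/s
m = ṁ × t = 0.158031 × 73.81 = 11.6643 kg
In oz: 11.6643 / 0.0283495 = 411.446 oz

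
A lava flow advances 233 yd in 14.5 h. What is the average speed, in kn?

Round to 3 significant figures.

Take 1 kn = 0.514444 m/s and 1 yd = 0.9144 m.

233 yd × 0.9144 → 213.055 m
14.5 h × 3600 → 52200 s
v = d / t = 213.055 m / 52200 s = 0.00408151 m/s
0.00408151 m/s ÷ (0.514444 m/s/kn) = 0.00793383 kn

0.00793 kn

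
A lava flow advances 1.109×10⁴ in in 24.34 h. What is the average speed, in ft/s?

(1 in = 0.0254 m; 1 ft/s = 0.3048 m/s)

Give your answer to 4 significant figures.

1.109×10⁴ in × 0.0254 = 281.686 m
24.34 h × 3600 = 87624 s
v = d / t = 281.686 m / 87624 s = 0.00321471 m/s
0.00321471 m/s ÷ (0.3048 m/s/ft/s) = 0.0105469 ft/s

0.01055 ft/s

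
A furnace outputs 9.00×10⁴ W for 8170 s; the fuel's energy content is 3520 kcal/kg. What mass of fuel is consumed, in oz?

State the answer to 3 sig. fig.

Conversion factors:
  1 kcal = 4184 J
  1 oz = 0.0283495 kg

E = P × t = 90000 × 8170 = 7.353×10⁸ J
3520 kcal/kg → 1.47277×10⁷ J/kg
m = E / e_s = 7.353×10⁸ / 1.47277×10⁷ = 49.9263 kg
In oz: 49.9263 / 0.0283495 = 1761.1 oz

1760 oz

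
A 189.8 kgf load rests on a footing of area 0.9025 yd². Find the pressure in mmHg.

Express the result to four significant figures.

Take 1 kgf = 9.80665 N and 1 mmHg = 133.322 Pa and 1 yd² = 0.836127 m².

18.50 mmHg

189.8 kgf × 9.80665 → 1861.3 N
0.9025 yd² × 0.836127 → 0.754605 m²
P = F / A = 1861.3 N / 0.754605 m² = 2466.59 Pa
2466.59 Pa ÷ (133.322 Pa/mmHg) = 18.501 mmHg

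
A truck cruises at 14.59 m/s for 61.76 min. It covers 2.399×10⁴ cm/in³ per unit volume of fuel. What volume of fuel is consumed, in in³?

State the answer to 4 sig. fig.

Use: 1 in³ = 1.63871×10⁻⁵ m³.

225.4 in³

61.76 min → 3705.6 s
d = v × t = 14.59 × 3705.6 = 54064.7 m
2.399×10⁴ cm/in³ → 1.46396×10⁷ m/m³
V = d / (distance per unit fuel) = 54064.7 / 1.46396×10⁷ = 0.00369304 m³
In in³: 0.00369304 / 1.63871×10⁻⁵ = 225.363 in³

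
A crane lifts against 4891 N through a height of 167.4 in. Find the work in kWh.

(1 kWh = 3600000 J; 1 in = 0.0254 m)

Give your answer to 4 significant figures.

0.005777 kWh

167.4 in × 0.0254 → 4.25196 m
W = F × d = 4891 N × 4.25196 m = 20796.3 J
20796.3 J ÷ (3600000 J/kWh) = 0.00577675 kWh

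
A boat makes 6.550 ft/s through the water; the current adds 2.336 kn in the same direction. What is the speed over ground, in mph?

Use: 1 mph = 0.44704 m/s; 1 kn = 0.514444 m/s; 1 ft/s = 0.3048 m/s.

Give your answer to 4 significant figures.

7.154 mph

6.550 ft/s × 0.3048 = 1.99644 m/s
2.336 kn × 0.514444 = 1.20174 m/s
Sum: 1.99644 + 1.20174 = 3.19818 m/s
In mph: 3.19818 / 0.44704 = 7.15412 mph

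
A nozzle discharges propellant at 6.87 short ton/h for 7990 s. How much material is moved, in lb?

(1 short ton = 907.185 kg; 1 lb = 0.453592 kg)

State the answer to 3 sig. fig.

3.05×10⁴ lb

6.87 short ton/h → 1.73121 kg/s
m = ṁ × t = 1.73121 × 7990 = 13832.4 kg
In lb: 13832.4 / 0.453592 = 30495.2 lb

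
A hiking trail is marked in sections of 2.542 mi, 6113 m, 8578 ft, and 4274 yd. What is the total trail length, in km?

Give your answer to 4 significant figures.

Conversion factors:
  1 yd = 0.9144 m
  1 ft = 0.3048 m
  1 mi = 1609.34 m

2.542 mi × 1609.34 = 4090.94 m
6113 m (already m)
8578 ft × 0.3048 = 2614.57 m
4274 yd × 0.9144 = 3908.15 m
Total: 4090.94 + 6113 + 2614.57 + 3908.15 = 16726.7 m
In km: 16726.7 / 1000 = 16.7267 km

16.73 km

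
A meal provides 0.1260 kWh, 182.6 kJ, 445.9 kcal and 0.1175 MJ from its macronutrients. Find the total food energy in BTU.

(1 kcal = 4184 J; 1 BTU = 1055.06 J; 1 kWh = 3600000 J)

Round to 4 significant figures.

0.1260 kWh × 3600000 = 453600 J
182.6 kJ × 1000 = 182600 J
445.9 kcal × 4184 = 1.86565×10⁶ J
0.1175 MJ × 1000000 = 117500 J
Sum: 453600 + 182600 + 1.86565×10⁶ + 117500 = 2.61935×10⁶ J
In BTU: 2.61935×10⁶ / 1055.06 = 2482.66 BTU

2483 BTU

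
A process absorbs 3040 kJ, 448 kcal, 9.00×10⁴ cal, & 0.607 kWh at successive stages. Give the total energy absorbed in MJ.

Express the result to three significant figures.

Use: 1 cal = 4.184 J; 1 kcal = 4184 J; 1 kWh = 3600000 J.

3040 kJ × 1000 = 3.04×10⁶ J
448 kcal × 4184 = 1.87443×10⁶ J
9.00×10⁴ cal × 4.184 = 376560 J
0.607 kWh × 3600000 = 2.1852×10⁶ J
Combined: 3.04×10⁶ + 1.87443×10⁶ + 376560 + 2.1852×10⁶ = 7.47619×10⁶ J
In MJ: 7.47619×10⁶ / 1000000 = 7.47619 MJ

7.48 MJ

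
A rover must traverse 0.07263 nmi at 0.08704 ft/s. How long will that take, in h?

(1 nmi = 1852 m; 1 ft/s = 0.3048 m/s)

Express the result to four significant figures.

1.408 h

0.07263 nmi × 1852 = 134.511 m
0.08704 ft/s × 0.3048 = 0.0265298 m/s
t = d / v = 134.511 m / 0.0265298 m/s = 5070.19 s
5070.19 s ÷ (3600 s/h) = 1.40839 h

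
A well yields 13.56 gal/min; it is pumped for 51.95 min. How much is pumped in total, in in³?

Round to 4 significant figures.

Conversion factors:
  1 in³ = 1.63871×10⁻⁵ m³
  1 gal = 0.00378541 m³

1.627×10⁵ in³

13.56 gal/min → 8.55503×10⁻⁴ m³/s
51.95 min → 3117 s
V = Q × t = 8.55503×10⁻⁴ × 3117 = 2.6666 m³
In in³: 2.6666 / 1.63871×10⁻⁵ = 162726 in³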